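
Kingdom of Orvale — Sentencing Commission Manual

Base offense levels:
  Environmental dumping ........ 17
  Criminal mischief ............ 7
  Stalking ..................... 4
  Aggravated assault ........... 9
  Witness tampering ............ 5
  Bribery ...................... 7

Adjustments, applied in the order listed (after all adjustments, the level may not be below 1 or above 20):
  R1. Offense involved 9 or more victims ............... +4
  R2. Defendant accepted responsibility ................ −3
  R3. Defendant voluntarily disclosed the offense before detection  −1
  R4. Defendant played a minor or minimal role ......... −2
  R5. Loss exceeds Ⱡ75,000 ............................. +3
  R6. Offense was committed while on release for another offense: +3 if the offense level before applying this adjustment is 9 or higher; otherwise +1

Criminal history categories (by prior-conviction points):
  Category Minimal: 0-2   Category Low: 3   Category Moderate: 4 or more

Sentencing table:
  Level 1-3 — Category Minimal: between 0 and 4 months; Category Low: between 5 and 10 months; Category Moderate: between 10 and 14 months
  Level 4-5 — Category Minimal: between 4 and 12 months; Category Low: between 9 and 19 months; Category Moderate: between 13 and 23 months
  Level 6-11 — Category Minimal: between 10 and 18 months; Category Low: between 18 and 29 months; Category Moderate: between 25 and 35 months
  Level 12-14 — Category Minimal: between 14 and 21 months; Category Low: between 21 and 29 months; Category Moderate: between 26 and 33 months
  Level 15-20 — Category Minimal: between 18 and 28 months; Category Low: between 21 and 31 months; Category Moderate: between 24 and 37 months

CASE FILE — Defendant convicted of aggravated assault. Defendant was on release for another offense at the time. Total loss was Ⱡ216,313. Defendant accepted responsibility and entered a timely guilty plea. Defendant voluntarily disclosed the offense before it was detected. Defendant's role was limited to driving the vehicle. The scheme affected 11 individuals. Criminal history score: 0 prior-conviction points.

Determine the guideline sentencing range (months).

14-21 months

Base offense level for aggravated assault: 9.
R1 applies: 9 + 4 = 13.
R2 applies: 13 − 3 = 10.
R3 applies: 10 − 1 = 9.
R4 applies: 9 − 2 = 7.
R5 applies: 7 + 3 = 10.
R6 applies (level before this adjustment is 10 ≥ 9, so +3): 10 + 3 = 13.
Final offense level: 13.
Criminal history: 0 prior points → Category Minimal (0-2).
Level 13 falls in the 12-14 band.
Grid: Level 12-14 × Category Minimal = 14-21 months.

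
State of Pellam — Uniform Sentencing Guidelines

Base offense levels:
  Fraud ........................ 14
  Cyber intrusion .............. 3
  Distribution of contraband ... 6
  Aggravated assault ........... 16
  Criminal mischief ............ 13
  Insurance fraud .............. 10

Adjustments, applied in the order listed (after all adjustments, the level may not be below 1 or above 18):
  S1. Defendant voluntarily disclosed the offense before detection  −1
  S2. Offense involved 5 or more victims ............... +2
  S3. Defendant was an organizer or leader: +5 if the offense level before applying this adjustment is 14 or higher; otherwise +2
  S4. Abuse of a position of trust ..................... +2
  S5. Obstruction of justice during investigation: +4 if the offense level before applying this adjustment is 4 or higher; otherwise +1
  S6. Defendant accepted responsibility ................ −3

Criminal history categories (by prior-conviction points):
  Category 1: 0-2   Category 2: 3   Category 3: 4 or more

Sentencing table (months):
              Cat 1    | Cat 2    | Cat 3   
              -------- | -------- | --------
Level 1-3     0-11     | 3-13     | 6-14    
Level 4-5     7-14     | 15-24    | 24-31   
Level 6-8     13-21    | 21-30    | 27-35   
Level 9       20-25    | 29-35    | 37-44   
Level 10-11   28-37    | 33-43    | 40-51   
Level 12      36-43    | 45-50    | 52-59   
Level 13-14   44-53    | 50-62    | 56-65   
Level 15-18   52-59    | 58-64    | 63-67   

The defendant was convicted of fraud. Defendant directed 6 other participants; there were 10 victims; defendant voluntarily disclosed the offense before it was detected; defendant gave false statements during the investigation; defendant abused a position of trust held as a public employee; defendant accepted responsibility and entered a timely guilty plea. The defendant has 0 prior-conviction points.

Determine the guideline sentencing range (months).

52-59 months

Base offense level for fraud: 14.
S1 applies: 14 − 1 = 13.
S2 applies: 13 + 2 = 15.
S3 applies (level before this adjustment is 15 ≥ 14, so +5): 15 + 5 = 20.
S4 applies: 20 + 2 = 22.
S5 applies (level before this adjustment is 22 ≥ 4, so +4): 22 + 4 = 26.
S6 applies: 26 − 3 = 23.
Level 23 exceeds the maximum of 18; capped at 18.
Final offense level: 18.
Criminal history: 0 prior points → Category 1 (0-2).
Level 18 falls in the 15-18 band.
Grid: Level 15-18 × Category 1 = 52-59 months.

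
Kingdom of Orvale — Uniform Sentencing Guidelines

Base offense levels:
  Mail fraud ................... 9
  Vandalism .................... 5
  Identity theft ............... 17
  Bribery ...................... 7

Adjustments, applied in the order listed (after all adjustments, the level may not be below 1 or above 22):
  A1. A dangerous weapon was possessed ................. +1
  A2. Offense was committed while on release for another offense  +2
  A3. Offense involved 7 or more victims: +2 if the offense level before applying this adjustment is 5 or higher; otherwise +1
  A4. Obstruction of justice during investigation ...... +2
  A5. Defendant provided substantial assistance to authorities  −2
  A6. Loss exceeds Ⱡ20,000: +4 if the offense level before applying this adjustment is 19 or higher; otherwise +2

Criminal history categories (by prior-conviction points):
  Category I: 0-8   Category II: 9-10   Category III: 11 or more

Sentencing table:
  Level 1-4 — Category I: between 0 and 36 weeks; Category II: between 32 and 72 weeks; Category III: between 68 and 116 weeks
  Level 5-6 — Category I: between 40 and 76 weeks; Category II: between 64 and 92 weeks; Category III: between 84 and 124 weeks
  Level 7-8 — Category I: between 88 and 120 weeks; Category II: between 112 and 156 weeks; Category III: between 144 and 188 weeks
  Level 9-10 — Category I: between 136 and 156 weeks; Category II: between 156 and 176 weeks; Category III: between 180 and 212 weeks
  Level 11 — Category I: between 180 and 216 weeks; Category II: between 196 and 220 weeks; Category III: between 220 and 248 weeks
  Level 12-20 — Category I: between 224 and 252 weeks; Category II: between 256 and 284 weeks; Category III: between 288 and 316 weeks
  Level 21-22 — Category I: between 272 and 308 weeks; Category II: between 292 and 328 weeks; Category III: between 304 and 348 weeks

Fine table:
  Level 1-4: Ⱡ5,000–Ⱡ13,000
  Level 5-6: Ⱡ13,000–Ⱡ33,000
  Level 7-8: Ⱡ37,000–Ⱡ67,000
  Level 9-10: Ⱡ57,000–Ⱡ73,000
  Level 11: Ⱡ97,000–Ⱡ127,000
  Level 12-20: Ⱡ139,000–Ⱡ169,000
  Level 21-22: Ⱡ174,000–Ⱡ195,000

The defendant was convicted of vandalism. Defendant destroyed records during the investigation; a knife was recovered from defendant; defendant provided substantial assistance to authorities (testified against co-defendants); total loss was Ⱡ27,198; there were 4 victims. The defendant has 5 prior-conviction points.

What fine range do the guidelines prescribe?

Ⱡ37,000–Ⱡ67,000

Base offense level for vandalism: 5.
A1 applies: 5 + 1 = 6.
A2 does not apply.
A3 does not apply.
A4 applies: 6 + 2 = 8.
A5 applies: 8 − 2 = 6.
A6 applies (level before this adjustment is 6 < 19, so +2): 6 + 2 = 8.
Final offense level: 8.
Level 8 falls in the 7-8 band.
Fine table: Level 7-8 → Ⱡ37,000–Ⱡ67,000.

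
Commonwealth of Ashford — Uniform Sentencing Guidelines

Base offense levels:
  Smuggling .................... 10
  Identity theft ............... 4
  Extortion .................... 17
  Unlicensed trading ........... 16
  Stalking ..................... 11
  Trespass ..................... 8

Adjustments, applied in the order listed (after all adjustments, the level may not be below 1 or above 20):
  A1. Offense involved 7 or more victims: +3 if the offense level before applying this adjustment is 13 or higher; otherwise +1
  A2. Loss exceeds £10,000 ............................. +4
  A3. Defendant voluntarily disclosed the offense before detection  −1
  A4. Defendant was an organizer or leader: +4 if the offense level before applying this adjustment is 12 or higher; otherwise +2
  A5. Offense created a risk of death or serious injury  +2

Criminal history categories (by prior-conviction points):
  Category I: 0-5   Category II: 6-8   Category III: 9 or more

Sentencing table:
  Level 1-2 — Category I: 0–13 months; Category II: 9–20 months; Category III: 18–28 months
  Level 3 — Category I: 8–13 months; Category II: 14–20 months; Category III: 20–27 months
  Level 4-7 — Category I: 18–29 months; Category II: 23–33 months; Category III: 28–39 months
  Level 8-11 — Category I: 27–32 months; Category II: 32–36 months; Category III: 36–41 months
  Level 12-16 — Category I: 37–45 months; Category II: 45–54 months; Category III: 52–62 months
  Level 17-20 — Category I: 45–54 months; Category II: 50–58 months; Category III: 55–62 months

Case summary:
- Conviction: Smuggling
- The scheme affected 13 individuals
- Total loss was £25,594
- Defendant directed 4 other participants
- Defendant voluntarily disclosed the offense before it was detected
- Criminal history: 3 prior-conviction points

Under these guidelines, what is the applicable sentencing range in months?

Base offense level for smuggling: 10.
A1 applies (level before this adjustment is 10 < 13, so +1): 10 + 1 = 11.
A2 applies: 11 + 4 = 15.
A3 applies: 15 − 1 = 14.
A4 applies (level before this adjustment is 14 ≥ 12, so +4): 14 + 4 = 18.
Final offense level: 18.
Criminal history: 3 prior points → Category I (0-5).
Level 18 falls in the 17-20 band.
Grid: Level 17-20 × Category I = 45-54 months.

45-54 months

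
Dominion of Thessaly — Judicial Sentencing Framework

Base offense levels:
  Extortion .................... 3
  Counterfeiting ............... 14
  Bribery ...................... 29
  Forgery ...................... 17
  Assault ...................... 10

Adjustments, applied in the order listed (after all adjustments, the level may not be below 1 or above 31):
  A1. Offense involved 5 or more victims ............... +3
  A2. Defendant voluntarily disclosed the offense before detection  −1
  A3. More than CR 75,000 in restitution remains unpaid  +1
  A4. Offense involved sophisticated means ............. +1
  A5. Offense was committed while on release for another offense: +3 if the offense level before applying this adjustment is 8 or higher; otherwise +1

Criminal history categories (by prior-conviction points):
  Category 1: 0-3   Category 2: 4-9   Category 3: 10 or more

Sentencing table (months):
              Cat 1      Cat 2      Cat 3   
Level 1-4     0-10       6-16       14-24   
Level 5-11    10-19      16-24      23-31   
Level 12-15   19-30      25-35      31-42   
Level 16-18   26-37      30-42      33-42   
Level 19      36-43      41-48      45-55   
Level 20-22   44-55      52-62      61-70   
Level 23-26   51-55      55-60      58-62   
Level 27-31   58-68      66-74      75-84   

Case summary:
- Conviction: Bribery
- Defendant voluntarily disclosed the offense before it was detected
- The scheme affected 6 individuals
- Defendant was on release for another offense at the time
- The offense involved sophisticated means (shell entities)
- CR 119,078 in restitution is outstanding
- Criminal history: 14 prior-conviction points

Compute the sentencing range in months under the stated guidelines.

75-84 months

Base offense level for bribery: 29.
A1 applies: 29 + 3 = 32.
A2 applies: 32 − 1 = 31.
A3 applies: 31 + 1 = 32.
A4 applies: 32 + 1 = 33.
A5 applies (level before this adjustment is 33 ≥ 8, so +3): 33 + 3 = 36.
Level 36 exceeds the maximum of 31; capped at 31.
Final offense level: 31.
Criminal history: 14 prior points → Category 3 (10+).
Level 31 falls in the 27-31 band.
Grid: Level 27-31 × Category 3 = 75-84 months.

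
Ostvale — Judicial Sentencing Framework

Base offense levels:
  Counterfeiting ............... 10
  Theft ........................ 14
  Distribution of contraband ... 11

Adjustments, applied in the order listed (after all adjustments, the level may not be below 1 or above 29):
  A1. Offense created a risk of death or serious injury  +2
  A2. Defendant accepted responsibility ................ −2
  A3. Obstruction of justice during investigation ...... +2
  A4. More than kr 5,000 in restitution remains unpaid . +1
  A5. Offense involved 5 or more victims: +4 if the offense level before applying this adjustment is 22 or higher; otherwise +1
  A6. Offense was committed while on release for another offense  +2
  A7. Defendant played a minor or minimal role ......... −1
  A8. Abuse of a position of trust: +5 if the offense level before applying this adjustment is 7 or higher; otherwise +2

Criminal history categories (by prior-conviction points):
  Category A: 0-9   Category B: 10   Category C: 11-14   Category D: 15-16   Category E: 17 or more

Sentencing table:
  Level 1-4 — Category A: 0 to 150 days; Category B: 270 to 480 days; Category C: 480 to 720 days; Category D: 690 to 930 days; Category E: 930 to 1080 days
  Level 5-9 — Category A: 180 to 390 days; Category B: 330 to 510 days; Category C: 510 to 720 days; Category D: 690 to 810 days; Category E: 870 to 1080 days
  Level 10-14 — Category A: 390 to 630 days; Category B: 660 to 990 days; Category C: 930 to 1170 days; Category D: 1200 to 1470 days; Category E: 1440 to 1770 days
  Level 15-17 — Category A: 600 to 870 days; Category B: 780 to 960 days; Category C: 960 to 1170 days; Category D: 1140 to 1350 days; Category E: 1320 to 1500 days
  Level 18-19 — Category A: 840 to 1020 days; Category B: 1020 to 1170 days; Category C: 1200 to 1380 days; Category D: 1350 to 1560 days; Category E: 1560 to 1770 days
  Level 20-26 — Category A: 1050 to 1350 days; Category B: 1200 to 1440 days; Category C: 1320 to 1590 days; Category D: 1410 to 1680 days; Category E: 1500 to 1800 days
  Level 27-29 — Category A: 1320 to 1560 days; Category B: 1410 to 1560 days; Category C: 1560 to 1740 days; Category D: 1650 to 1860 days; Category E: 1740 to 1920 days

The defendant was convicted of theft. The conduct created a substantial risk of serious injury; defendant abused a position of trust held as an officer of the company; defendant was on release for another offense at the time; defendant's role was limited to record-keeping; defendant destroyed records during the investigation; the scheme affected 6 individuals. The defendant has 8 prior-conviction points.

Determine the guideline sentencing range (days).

Base offense level for theft: 14.
A1 applies: 14 + 2 = 16.
A3 applies: 16 + 2 = 18.
A5 applies (level before this adjustment is 18 < 22, so +1): 18 + 1 = 19.
A6 applies: 19 + 2 = 21.
A7 applies: 21 − 1 = 20.
A8 applies (level before this adjustment is 20 ≥ 7, so +5): 20 + 5 = 25.
Final offense level: 25.
Criminal history: 8 prior points → Category A (0-9).
Level 25 falls in the 20-26 band.
Grid: Level 20-26 × Category A = 1050-1350 days.

1050-1350 days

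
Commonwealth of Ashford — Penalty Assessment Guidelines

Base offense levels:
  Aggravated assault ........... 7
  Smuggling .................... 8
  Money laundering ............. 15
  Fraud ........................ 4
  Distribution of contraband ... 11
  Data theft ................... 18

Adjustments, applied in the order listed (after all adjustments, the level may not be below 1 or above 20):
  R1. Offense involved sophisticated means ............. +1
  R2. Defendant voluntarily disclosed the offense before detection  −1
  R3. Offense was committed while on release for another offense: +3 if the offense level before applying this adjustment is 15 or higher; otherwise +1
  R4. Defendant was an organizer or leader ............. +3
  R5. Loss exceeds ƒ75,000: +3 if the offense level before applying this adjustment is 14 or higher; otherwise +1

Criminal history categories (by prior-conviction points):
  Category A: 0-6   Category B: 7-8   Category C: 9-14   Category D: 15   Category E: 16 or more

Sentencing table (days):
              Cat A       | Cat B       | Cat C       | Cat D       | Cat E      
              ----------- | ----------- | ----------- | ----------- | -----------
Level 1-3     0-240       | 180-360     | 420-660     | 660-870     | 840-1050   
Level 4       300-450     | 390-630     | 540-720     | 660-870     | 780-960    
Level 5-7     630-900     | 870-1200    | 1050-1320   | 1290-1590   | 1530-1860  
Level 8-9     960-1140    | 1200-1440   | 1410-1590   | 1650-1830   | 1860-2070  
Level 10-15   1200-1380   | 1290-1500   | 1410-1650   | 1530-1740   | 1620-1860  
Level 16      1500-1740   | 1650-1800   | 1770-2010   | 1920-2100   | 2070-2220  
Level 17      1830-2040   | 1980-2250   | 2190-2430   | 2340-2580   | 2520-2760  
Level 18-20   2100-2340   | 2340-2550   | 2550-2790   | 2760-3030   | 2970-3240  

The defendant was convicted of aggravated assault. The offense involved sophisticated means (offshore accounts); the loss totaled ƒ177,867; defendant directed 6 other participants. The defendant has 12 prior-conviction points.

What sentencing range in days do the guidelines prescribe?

1410-1650 days

Base offense level for aggravated assault: 7.
R1 applies: 7 + 1 = 8.
R4 applies: 8 + 3 = 11.
R5 applies (level before this adjustment is 11 < 14, so +1): 11 + 1 = 12.
Final offense level: 12.
Criminal history: 12 prior points → Category C (9-14).
Level 12 falls in the 10-15 band.
Grid: Level 10-15 × Category C = 1410-1650 days.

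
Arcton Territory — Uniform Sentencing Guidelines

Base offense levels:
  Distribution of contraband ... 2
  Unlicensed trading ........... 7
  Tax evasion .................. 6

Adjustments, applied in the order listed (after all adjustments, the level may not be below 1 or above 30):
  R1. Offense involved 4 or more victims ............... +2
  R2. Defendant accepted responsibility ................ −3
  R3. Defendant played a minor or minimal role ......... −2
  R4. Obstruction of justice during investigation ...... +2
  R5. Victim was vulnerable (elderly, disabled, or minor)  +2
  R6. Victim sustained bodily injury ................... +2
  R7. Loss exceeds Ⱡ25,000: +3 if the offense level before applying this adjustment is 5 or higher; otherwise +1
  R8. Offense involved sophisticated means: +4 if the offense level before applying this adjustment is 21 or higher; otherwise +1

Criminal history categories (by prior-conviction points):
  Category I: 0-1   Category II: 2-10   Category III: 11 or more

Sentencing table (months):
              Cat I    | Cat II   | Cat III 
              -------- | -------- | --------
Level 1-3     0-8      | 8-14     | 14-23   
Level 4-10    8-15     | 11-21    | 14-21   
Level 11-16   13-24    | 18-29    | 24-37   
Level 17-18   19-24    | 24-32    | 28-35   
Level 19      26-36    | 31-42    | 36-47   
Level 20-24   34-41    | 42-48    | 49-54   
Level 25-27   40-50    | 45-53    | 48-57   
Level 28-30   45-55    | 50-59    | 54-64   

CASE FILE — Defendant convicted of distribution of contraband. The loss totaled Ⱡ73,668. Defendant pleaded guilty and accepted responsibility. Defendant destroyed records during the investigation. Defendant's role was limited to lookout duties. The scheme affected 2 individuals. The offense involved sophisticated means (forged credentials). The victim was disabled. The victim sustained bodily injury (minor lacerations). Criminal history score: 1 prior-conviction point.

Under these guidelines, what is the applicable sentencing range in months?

Base offense level for distribution of contraband: 2.
R2 applies: 2 − 3 = -1.
R3 applies: -1 − 2 = -3.
R4 applies: -3 + 2 = -1.
R5 applies: -1 + 2 = 1.
R6 applies: 1 + 2 = 3.
R7 applies (level before this adjustment is 3 < 5, so +1): 3 + 1 = 4.
R8 applies (level before this adjustment is 4 < 21, so +1): 4 + 1 = 5.
Final offense level: 5.
Criminal history: 1 prior point → Category I (0-1).
Level 5 falls in the 4-10 band.
Grid: Level 4-10 × Category I = 8-15 months.

8-15 months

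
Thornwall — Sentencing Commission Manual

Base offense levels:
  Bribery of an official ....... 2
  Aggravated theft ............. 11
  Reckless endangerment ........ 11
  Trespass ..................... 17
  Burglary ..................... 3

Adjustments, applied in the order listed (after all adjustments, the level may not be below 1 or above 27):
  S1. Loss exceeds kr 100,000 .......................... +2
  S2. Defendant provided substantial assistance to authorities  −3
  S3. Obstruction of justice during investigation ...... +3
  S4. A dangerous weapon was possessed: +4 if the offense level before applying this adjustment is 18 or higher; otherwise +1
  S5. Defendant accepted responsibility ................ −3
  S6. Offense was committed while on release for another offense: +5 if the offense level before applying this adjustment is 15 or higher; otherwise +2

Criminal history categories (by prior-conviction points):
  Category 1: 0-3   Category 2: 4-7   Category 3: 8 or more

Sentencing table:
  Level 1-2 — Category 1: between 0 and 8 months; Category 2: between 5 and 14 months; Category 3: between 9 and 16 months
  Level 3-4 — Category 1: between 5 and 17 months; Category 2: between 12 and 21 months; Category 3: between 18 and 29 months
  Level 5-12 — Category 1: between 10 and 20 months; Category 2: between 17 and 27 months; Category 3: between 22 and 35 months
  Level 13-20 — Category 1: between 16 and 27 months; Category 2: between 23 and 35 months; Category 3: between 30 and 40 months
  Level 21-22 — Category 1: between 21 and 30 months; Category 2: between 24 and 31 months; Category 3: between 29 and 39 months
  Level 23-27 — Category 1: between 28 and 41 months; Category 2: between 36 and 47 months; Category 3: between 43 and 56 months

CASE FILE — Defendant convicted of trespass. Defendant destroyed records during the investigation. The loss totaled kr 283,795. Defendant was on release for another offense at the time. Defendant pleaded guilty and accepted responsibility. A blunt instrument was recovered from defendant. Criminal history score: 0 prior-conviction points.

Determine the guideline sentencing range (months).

28-41 months

Base offense level for trespass: 17.
S1 applies: 17 + 2 = 19.
S2 does not apply.
S3 applies: 19 + 3 = 22.
S4 applies (level before this adjustment is 22 ≥ 18, so +4): 22 + 4 = 26.
S5 applies: 26 − 3 = 23.
S6 applies (level before this adjustment is 23 ≥ 15, so +5): 23 + 5 = 28.
Level 28 exceeds the maximum of 27; capped at 27.
Final offense level: 27.
Criminal history: 0 prior points → Category 1 (0-3).
Level 27 falls in the 23-27 band.
Grid: Level 23-27 × Category 1 = 28-41 months.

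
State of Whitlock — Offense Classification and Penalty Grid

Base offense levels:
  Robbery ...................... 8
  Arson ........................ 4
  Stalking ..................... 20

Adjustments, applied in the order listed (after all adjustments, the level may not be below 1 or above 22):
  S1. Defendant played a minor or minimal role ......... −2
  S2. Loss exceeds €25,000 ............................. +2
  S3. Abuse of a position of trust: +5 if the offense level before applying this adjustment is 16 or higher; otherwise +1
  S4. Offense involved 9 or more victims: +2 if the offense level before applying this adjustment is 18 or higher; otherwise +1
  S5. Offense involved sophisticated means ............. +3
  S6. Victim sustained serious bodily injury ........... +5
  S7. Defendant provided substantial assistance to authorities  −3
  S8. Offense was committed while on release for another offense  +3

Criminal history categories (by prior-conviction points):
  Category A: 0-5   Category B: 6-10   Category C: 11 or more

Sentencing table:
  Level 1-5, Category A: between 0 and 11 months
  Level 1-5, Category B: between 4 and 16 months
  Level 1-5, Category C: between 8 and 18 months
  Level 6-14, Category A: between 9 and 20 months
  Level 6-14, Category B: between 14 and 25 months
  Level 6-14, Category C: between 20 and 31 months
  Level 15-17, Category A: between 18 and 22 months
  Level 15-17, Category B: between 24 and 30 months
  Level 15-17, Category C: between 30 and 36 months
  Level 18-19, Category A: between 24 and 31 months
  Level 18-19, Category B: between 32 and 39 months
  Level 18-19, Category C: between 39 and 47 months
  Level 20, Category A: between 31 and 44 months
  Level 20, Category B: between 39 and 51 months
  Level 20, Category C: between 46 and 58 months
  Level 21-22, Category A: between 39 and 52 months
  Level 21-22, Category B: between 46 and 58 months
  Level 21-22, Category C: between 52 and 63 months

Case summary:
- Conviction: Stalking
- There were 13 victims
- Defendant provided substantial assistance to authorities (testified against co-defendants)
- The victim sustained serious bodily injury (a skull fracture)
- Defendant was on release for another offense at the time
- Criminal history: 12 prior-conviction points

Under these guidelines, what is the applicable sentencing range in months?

52-63 months

Base offense level for stalking: 20.
S3 does not apply.
S4 applies (level before this adjustment is 20 ≥ 18, so +2): 20 + 2 = 22.
S5 does not apply.
S6 applies: 22 + 5 = 27.
S7 applies: 27 − 3 = 24.
S8 applies: 24 + 3 = 27.
Level 27 exceeds the maximum of 22; capped at 22.
Final offense level: 22.
Criminal history: 12 prior points → Category C (11+).
Level 22 falls in the 21-22 band.
Grid: Level 21-22 × Category C = 52-63 months.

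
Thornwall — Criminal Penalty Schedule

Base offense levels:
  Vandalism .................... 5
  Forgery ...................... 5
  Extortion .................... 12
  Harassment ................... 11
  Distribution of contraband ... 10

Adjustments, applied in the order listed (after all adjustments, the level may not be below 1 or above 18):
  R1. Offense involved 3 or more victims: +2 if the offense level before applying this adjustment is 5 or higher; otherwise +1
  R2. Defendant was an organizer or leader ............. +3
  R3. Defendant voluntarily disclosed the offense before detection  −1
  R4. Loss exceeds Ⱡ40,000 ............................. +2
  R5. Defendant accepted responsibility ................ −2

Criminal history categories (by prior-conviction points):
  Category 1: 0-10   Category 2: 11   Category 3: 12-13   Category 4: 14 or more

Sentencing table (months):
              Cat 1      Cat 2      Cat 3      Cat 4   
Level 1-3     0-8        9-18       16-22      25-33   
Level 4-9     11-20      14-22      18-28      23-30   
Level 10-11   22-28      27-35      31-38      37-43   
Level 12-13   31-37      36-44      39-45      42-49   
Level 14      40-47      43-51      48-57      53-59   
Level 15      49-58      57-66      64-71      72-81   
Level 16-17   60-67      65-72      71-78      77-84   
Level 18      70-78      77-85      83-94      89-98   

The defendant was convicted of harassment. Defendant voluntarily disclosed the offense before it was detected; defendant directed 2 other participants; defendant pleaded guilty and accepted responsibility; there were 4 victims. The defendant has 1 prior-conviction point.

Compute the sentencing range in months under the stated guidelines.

Base offense level for harassment: 11.
R1 applies (level before this adjustment is 11 ≥ 5, so +2): 11 + 2 = 13.
R2 applies: 13 + 3 = 16.
R3 applies: 16 − 1 = 15.
R5 applies: 15 − 2 = 13.
Final offense level: 13.
Criminal history: 1 prior point → Category 1 (0-10).
Level 13 falls in the 12-13 band.
Grid: Level 12-13 × Category 1 = 31-37 months.

31-37 months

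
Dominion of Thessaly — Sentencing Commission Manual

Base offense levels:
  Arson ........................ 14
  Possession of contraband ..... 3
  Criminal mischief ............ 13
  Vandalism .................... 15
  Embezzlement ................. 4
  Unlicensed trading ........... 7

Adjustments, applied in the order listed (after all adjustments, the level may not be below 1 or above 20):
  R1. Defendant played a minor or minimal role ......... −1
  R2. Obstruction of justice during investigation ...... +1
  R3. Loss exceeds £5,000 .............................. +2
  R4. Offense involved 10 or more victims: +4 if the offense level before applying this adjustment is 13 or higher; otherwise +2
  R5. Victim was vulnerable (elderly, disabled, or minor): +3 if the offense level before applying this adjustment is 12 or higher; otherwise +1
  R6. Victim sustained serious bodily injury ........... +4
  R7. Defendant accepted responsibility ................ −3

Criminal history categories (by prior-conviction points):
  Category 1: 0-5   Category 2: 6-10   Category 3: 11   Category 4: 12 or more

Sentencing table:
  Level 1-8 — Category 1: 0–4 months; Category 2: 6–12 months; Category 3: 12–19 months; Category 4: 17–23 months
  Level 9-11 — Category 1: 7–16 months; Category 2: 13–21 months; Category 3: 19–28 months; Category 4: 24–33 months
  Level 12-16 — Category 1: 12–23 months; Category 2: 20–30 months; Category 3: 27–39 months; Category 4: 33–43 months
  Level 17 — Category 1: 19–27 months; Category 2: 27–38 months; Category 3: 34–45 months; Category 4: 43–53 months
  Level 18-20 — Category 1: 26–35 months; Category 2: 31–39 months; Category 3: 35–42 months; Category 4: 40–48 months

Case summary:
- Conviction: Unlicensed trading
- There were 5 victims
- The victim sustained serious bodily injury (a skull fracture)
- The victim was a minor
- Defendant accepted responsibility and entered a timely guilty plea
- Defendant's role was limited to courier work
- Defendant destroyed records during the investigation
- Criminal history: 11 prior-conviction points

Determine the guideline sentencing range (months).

19-28 months

Base offense level for unlicensed trading: 7.
R1 applies: 7 − 1 = 6.
R2 applies: 6 + 1 = 7.
R3 does not apply.
R4 does not apply.
R5 applies (level before this adjustment is 7 < 12, so +1): 7 + 1 = 8.
R6 applies: 8 + 4 = 12.
R7 applies: 12 − 3 = 9.
Final offense level: 9.
Criminal history: 11 prior points → Category 3 (11).
Level 9 falls in the 9-11 band.
Grid: Level 9-11 × Category 3 = 19-28 months.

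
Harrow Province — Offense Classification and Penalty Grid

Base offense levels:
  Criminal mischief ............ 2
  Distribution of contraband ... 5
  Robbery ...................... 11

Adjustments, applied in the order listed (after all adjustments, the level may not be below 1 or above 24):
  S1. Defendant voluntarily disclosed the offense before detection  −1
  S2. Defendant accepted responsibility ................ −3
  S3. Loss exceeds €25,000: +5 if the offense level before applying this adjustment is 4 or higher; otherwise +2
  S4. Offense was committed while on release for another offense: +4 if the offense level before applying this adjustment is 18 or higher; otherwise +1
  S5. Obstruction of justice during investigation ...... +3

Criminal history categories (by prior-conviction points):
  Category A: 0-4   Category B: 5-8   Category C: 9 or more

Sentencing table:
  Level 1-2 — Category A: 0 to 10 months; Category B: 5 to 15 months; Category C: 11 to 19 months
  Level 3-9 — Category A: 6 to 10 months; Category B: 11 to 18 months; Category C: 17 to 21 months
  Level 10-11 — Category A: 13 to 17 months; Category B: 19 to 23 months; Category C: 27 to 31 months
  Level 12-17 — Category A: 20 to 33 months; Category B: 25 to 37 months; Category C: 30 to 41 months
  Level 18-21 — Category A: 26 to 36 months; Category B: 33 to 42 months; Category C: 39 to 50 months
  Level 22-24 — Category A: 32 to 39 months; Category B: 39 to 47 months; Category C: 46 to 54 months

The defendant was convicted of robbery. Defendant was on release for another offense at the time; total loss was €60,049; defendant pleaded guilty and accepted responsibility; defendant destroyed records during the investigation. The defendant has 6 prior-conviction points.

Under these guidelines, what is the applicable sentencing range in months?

25-37 months

Base offense level for robbery: 11.
S2 applies: 11 − 3 = 8.
S3 applies (level before this adjustment is 8 ≥ 4, so +5): 8 + 5 = 13.
S4 applies (level before this adjustment is 13 < 18, so +1): 13 + 1 = 14.
S5 applies: 14 + 3 = 17.
Final offense level: 17.
Criminal history: 6 prior points → Category B (5-8).
Level 17 falls in the 12-17 band.
Grid: Level 12-17 × Category B = 25-37 months.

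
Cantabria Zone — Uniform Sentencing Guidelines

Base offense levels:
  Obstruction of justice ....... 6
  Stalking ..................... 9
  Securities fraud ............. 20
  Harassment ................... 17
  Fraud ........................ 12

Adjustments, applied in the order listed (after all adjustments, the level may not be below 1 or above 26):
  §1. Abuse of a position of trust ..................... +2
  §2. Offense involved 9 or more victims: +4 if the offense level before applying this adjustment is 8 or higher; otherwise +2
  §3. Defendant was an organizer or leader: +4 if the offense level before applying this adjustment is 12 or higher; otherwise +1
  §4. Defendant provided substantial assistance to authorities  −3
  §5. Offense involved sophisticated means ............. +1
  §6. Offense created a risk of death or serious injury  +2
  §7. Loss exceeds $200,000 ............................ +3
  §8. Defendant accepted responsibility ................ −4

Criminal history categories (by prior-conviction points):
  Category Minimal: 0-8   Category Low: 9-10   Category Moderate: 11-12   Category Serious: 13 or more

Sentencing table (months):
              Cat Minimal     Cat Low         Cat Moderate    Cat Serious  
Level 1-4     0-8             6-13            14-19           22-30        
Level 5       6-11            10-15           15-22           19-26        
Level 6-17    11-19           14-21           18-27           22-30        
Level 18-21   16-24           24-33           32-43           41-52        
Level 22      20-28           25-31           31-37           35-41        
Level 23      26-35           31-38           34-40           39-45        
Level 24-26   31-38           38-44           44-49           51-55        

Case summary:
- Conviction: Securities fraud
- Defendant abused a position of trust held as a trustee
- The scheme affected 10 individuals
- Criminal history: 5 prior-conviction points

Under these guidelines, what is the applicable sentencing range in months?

Base offense level for securities fraud: 20.
§1 applies: 20 + 2 = 22.
§2 applies (level before this adjustment is 22 ≥ 8, so +4): 22 + 4 = 26.
§5 does not apply.
§6 does not apply.
§7 does not apply.
§8 does not apply.
Final offense level: 26.
Criminal history: 5 prior points → Category Minimal (0-8).
Level 26 falls in the 24-26 band.
Grid: Level 24-26 × Category Minimal = 31-38 months.

31-38 months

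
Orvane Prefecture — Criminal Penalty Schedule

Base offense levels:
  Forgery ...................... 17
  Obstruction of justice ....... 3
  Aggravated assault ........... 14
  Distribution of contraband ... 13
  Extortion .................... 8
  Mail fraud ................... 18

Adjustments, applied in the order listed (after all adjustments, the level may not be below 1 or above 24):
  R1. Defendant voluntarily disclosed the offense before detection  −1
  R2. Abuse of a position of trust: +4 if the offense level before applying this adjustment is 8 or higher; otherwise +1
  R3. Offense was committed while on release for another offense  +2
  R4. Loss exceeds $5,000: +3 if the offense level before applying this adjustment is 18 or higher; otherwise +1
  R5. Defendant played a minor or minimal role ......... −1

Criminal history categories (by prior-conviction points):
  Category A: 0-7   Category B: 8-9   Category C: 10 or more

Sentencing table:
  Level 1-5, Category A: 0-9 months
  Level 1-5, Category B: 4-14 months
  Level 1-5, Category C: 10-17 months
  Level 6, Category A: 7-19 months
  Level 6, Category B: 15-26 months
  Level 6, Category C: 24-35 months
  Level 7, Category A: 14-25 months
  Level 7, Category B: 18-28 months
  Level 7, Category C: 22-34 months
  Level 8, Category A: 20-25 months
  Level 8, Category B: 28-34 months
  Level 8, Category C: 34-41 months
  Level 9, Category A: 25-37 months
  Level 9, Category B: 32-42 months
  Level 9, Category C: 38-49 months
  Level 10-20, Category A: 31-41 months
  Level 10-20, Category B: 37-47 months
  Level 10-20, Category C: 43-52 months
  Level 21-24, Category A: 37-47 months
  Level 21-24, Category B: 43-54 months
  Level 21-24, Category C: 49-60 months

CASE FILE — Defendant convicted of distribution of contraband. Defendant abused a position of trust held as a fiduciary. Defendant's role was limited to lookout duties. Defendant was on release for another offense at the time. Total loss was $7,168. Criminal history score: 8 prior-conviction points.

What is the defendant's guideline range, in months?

Base offense level for distribution of contraband: 13.
R1 does not apply.
R2 applies (level before this adjustment is 13 ≥ 8, so +4): 13 + 4 = 17.
R3 applies: 17 + 2 = 19.
R4 applies (level before this adjustment is 19 ≥ 18, so +3): 19 + 3 = 22.
R5 applies: 22 − 1 = 21.
Final offense level: 21.
Criminal history: 8 prior points → Category B (8-9).
Level 21 falls in the 21-24 band.
Grid: Level 21-24 × Category B = 43-54 months.

43-54 months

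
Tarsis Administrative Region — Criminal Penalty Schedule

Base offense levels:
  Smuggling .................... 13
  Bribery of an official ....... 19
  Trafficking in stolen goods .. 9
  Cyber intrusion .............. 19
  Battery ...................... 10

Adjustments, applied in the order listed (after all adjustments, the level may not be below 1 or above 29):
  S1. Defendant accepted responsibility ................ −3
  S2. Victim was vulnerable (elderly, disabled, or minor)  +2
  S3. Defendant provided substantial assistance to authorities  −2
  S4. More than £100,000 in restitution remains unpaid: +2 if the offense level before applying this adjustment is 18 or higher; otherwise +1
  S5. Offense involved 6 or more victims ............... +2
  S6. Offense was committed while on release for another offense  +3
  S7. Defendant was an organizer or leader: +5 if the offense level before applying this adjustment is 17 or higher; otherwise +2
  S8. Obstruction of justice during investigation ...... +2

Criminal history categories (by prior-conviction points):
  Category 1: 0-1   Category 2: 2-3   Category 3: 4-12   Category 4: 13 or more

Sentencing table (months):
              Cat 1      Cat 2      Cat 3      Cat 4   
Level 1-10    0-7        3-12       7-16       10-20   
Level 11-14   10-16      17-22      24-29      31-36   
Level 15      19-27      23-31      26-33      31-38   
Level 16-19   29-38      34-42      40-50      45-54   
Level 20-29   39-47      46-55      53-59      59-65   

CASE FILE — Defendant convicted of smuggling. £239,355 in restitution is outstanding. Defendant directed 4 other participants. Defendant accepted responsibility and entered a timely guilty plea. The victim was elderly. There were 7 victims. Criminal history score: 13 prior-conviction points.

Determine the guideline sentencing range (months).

Base offense level for smuggling: 13.
S1 applies: 13 − 3 = 10.
S2 applies: 10 + 2 = 12.
S3 does not apply.
S4 applies (level before this adjustment is 12 < 18, so +1): 12 + 1 = 13.
S5 applies: 13 + 2 = 15.
S7 applies (level before this adjustment is 15 < 17, so +2): 15 + 2 = 17.
Final offense level: 17.
Criminal history: 13 prior points → Category 4 (13+).
Level 17 falls in the 16-19 band.
Grid: Level 16-19 × Category 4 = 45-54 months.

45-54 months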